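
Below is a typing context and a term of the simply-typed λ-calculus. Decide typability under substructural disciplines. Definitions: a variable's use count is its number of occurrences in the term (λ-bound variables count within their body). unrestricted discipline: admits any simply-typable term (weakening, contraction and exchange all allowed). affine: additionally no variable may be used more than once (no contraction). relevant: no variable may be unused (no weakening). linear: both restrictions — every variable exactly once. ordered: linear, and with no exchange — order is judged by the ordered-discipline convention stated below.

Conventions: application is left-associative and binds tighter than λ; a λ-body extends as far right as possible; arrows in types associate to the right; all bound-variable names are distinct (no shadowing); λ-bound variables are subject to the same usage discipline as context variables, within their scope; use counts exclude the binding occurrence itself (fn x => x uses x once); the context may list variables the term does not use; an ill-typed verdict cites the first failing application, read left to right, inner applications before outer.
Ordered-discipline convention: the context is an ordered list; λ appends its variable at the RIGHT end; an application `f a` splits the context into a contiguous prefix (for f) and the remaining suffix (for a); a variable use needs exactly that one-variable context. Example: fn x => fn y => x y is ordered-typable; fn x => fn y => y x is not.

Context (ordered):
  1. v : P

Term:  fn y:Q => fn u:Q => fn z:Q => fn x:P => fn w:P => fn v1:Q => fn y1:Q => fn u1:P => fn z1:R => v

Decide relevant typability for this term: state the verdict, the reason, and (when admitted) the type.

no — unused: y, u, z, x, w, v1, y1, u1, z1 — weakening required
use counts: v=1; y [bound]=0; u [bound]=0; z [bound]=0; x [bound]=0; w [bound]=0; v1 [bound]=0; y1 [bound]=0; u1 [bound]=0; z1 [bound]=0
uses in reading order: v
typing: ✓ — Q → Q → Q → P → P → Q → Q → P → R → P
all disciplines: ordered ✗; linear ✗; affine ✓; relevant ✗; unrestricted ✓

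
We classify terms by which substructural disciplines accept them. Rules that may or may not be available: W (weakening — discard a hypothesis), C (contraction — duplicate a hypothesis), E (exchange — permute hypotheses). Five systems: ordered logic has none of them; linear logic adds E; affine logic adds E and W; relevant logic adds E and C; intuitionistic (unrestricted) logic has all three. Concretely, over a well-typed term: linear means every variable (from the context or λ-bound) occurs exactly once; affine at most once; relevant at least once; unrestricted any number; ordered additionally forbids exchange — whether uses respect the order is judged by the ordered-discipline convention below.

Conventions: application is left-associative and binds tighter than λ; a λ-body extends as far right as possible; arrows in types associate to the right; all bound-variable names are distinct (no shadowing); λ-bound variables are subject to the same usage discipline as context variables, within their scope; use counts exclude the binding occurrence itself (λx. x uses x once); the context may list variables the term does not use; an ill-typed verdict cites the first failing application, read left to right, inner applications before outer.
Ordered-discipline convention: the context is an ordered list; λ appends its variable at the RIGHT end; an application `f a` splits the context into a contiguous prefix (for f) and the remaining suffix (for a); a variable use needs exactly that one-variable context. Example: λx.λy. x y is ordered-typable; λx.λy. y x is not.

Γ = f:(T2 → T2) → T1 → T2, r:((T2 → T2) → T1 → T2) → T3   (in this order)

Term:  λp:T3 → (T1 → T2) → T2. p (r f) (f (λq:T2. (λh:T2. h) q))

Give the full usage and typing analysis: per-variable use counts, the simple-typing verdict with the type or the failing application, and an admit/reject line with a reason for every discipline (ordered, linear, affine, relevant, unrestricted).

usage: f=2; r=1; p (bound)=1; q (bound)=1; h (bound)=1
left-to-right use order: p, r, f, f, h, q
typing: well-typed — term : (T3 → (T1 → T2) → T2) → T2
ordered ✗ (repeated use of f ×2)
linear ✗ (repeated use of f ×2)
affine ✗ (repeated use of f ×2)
relevant ✓ (at least one use each (f, r, p, q, h))
unrestricted ✓ (simply typable at (T3 → (T1 → T2) → T2) → T2; W, C, E all held)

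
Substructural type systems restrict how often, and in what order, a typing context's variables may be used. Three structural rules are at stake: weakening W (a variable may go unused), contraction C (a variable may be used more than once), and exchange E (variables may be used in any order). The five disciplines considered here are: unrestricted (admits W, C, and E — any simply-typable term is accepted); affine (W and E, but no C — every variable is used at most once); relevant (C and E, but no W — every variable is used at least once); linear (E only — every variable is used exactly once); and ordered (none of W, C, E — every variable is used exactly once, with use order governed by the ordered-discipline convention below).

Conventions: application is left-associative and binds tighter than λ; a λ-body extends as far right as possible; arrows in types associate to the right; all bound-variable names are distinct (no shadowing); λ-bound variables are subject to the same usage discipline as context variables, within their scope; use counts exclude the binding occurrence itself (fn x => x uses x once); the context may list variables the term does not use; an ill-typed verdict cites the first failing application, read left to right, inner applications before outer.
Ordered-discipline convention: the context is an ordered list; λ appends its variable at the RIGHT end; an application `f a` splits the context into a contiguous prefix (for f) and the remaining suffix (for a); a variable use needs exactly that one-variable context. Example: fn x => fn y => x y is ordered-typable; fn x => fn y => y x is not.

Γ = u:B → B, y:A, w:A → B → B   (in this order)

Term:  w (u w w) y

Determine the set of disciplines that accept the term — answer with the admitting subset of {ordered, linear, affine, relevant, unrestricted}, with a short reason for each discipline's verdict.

admitted in: none
usage: u ×1, y ×1, w ×3
left-to-right use order: w, u, w, w, y
typing: ill-typed: an application expects B but receives A → B → B
ordered ✗ (not simply typable)
linear ✗ (fails simple typing)
affine ✗ (a type mismatch blocks all five)
relevant ✗ (the type mismatch rejects it)
unrestricted ✗ (not simply typable)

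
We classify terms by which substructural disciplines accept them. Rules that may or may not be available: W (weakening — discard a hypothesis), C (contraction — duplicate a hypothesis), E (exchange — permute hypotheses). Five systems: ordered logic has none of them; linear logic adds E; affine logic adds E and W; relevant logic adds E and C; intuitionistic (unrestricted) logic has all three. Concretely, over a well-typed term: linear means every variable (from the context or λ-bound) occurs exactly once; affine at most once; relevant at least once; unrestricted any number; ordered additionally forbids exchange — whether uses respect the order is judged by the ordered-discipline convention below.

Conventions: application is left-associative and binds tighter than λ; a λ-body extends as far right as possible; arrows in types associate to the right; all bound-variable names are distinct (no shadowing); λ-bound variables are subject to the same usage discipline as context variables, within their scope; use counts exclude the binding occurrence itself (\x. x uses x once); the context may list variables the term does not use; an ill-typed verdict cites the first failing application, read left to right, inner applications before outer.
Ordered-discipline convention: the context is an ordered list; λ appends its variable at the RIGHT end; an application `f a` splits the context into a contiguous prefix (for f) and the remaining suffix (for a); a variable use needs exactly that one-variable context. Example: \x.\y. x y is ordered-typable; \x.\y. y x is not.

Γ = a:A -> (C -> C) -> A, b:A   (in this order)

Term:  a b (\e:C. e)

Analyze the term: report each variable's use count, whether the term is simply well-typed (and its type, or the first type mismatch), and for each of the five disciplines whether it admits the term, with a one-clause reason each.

counts: a=1, b=1, e (λ-bound)=1
left-to-right use order: a, b, e
typing: well-typed — term : A
ordered: ✓, a, b, e: once each, no exchange needed
linear: ✓, single use per variable (a, b, e)
affine: ✓, no duplicate uses among a, b, e
relevant: ✓, every one of a, b, e appears
unrestricted: ✓, simply typable at A; W, C, E all held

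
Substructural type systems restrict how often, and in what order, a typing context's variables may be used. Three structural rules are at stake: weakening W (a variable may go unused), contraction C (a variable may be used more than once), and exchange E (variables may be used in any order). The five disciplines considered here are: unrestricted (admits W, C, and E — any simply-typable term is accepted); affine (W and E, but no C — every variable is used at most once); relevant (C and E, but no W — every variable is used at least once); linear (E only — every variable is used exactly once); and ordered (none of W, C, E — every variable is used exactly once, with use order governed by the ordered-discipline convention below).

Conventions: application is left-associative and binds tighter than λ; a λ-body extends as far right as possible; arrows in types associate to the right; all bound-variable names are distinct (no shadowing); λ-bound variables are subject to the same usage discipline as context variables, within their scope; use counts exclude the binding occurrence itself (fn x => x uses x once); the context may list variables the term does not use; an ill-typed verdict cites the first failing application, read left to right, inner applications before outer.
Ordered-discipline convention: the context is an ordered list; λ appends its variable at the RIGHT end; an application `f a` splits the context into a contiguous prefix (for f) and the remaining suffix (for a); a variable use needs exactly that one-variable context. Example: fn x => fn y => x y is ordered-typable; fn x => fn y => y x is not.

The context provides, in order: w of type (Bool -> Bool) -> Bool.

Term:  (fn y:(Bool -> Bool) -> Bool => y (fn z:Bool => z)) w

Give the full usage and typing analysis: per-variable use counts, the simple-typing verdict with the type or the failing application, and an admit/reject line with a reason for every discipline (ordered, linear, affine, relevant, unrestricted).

counts: w: 1, y (λ-bound): 1, z (λ-bound): 1
uses in reading order: y, z, w
typing: well-typed — term : Bool
ordered: ✓ — one use each (w, y, z); ordered split holds
linear: ✓ — exactly-once usage across w, y, z
affine: ✓ — w, y, z: no repeats, contraction unneeded
relevant: ✓ — w, y, z: all used, weakening unneeded
unrestricted: ✓ — well-typed at Bool; no restrictions here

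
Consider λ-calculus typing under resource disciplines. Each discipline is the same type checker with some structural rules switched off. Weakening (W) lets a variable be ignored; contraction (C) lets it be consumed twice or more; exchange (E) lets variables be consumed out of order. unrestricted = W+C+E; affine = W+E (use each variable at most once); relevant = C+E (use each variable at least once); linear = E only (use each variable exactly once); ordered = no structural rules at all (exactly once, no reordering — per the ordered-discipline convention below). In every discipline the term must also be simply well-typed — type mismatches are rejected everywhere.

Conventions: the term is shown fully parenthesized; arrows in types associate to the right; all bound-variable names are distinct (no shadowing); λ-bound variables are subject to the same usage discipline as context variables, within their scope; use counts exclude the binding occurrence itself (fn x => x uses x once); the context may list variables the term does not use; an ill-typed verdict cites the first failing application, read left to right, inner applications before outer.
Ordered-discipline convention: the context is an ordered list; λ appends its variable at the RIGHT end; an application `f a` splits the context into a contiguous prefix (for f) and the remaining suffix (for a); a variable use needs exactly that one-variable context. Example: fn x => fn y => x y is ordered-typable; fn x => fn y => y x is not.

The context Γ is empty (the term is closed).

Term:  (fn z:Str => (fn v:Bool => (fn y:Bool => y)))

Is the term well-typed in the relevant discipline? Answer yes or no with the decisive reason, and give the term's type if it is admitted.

no — needs weakening: z, v unused
variable uses: z (λ-bound)=0; v (λ-bound)=0; y (λ-bound)=1
use order (left to right): y
typing: well-typed — term : Str → Bool → Bool → Bool
summary: ordered ✗; linear ✗; affine ✓; relevant ✗; unrestricted ✓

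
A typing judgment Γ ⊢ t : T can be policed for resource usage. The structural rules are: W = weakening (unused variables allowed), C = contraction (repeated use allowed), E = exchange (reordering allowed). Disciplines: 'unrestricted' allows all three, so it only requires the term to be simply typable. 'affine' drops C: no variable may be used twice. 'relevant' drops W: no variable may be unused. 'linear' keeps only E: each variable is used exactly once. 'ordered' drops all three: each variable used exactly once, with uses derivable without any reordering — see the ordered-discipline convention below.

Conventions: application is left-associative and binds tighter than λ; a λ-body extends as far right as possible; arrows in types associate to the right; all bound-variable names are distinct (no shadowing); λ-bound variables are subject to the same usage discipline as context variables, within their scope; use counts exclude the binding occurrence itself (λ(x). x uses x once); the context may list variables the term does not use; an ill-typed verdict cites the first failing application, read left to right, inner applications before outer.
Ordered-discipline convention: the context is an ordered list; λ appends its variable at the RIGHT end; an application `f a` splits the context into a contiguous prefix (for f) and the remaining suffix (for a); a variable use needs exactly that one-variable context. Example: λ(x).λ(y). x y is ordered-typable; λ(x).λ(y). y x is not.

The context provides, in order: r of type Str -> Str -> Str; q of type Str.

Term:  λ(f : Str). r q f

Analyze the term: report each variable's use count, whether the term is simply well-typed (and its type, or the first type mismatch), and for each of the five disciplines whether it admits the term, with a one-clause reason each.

variable uses: r=1, q=1, f (λ-bound)=1
uses in reading order: r, q, f
typing: ✓ — Str -> Str
ordered: ✓, single-use (r, q, f), ordered derivation ok
linear: ✓, r, q, f: one use apiece
affine: ✓, no duplicate uses among r, q, f
relevant: ✓, none of r, q, f goes unused
unrestricted: ✓, typability at Str -> Str is all that's needed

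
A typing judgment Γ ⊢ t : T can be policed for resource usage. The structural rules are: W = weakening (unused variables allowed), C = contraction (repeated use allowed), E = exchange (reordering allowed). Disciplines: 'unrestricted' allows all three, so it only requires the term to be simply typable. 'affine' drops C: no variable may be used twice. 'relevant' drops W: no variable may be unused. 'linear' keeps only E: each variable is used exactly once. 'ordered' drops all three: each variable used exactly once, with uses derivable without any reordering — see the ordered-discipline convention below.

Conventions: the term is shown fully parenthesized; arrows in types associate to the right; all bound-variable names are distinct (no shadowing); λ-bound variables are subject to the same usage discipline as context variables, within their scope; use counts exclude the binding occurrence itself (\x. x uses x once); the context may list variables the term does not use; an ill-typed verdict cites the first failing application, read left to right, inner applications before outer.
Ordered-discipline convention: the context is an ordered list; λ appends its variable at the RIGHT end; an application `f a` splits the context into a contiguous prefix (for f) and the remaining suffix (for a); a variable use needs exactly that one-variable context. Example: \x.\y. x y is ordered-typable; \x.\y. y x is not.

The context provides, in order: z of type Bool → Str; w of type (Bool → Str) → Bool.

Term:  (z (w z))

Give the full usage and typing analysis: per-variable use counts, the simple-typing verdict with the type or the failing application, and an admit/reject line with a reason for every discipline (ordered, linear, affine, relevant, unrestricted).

variable uses: z: 2; w: 1
uses in reading order: z, w, z
typing: ✓ — Str
ordered: ✗, repeated use of z ×2
linear: ✗, repeated use of z ×2
affine: ✗, repeated use of z ×2
relevant: ✓, at least one use each (z, w)
unrestricted: ✓, type-checks (Str) and nothing is barred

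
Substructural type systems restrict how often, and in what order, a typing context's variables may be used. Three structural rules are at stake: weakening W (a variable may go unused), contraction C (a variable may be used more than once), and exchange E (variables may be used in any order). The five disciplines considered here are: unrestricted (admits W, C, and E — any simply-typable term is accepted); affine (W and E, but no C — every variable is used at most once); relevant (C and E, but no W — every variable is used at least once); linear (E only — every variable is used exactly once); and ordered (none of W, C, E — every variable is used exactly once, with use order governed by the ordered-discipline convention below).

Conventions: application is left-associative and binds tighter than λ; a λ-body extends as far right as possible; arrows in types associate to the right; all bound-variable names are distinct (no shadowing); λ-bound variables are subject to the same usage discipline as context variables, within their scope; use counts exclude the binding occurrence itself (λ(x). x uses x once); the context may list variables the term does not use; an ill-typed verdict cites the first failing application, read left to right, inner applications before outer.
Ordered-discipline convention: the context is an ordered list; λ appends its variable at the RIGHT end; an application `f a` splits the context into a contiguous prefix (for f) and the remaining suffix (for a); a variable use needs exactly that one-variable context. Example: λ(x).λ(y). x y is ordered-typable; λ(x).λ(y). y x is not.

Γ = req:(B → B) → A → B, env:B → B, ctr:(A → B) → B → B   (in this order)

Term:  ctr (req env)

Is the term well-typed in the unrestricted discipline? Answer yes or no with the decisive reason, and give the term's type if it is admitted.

yes — well-typed at B → B; no restrictions here; term : B → B
counts: req: 1, env: 1, ctr: 1
order of uses: ctr, req, env
typing: well-typed — term : B → B
all disciplines: ordered ✗, linear ✓, affine ✓, relevant ✓, unrestricted ✓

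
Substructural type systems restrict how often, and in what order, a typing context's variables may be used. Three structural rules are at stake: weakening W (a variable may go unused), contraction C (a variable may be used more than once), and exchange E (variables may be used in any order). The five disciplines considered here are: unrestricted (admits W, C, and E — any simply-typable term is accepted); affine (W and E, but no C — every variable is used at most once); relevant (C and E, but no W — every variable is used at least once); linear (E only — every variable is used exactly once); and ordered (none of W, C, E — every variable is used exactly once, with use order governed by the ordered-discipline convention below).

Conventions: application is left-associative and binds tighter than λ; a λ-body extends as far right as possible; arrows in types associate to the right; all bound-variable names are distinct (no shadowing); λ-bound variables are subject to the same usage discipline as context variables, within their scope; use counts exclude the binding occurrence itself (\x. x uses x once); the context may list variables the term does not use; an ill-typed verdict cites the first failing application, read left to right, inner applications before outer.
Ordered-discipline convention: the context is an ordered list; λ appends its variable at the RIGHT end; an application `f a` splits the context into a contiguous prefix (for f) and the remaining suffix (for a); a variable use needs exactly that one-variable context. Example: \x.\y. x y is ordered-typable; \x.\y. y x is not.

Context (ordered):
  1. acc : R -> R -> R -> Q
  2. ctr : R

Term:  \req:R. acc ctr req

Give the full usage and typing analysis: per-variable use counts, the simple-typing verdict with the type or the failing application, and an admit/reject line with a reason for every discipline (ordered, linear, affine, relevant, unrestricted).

use counts: acc: 1; ctr: 1; req (bound): 1
order of uses: acc, ctr, req
typing: the term checks, with type R -> R -> Q
ordered: ✓, single-use (acc, ctr, req), ordered derivation ok
linear: ✓, acc, ctr, req: one use apiece
affine: ✓, none of acc, ctr, req used more than once
relevant: ✓, none of acc, ctr, req goes unused
unrestricted: ✓, simply typable at R -> R -> Q; W, C, E all held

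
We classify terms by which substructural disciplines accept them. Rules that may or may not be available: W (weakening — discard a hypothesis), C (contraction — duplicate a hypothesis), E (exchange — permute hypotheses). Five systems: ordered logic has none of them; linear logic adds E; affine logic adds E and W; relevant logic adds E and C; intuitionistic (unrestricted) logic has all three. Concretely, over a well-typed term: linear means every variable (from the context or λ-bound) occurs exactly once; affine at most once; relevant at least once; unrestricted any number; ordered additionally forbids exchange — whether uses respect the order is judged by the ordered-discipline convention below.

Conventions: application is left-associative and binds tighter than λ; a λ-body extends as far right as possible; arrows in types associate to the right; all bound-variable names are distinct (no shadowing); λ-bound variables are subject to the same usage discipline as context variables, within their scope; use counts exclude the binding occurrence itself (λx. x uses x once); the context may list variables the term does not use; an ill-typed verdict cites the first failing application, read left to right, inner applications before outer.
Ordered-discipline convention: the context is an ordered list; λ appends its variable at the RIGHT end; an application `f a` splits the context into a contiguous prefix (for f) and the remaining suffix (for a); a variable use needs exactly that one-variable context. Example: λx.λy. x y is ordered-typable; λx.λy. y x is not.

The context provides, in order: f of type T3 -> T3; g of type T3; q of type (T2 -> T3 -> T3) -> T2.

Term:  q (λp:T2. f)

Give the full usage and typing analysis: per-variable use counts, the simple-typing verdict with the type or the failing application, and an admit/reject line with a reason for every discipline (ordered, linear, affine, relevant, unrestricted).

variable uses: f=1, g=0, q=1, p (λ-bound)=0
use order (left to right): q, f
typing: well-typed at T2
ordered: ✗ — unused: g, p — weakening required
linear: ✗ — unused: g, p — weakening required
affine: ✓ — at most one use each (f, g, q, p)
relevant: ✗ — unused: g, p — weakening required
unrestricted: ✓ — type-checks (T2) and nothing is barred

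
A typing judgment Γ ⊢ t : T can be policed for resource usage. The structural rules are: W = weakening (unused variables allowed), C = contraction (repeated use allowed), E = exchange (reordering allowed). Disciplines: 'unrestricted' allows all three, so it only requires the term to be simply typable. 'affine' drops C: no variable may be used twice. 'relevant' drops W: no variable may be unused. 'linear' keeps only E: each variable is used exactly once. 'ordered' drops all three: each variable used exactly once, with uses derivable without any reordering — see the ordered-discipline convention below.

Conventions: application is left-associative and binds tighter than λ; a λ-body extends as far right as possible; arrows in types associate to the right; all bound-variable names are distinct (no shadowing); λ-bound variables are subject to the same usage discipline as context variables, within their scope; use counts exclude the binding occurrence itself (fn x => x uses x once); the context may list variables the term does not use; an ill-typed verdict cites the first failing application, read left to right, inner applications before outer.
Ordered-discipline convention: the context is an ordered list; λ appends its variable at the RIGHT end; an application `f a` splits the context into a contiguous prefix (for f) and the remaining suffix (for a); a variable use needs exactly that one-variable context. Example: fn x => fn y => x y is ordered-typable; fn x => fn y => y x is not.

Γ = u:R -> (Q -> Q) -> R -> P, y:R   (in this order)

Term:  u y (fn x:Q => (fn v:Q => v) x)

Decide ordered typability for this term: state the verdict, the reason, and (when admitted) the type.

yes — one use each (u, y, x, v); ordered split holds; term : R -> P
use counts: u: 1×; y: 1×; x [bound]: 1×; v [bound]: 1×
uses in reading order: u, y, v, x
typing: the term checks, with type R -> P
summary: ordered ✓; linear ✓; affine ✓; relevant ✓; unrestricted ✓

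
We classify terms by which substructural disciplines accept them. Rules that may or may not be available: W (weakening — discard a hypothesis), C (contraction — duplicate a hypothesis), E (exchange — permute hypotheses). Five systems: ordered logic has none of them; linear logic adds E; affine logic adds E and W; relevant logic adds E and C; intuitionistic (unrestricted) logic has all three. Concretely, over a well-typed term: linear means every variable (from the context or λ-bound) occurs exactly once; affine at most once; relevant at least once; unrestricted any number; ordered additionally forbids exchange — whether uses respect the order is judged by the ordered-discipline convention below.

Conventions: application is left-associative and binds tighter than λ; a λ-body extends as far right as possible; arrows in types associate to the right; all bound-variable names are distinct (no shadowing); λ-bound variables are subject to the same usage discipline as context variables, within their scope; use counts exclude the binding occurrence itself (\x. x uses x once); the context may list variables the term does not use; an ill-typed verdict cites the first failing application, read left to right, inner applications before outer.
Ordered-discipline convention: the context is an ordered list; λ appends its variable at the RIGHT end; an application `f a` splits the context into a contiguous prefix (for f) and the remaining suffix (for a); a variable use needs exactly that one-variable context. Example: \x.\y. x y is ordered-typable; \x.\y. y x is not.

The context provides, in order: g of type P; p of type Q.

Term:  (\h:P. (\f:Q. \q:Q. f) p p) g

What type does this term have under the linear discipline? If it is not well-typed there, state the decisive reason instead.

not well-typed under linear — repeated use of p ×2; h, q left unused
counts: g: 1×; p: 2×; h [bound]: 0×; f [bound]: 1×; q [bound]: 0×
use order (left to right): f, p, p, g
typing: well-typed at Q
summary: ordered ✗, linear ✗, affine ✗, relevant ✗, unrestricted ✓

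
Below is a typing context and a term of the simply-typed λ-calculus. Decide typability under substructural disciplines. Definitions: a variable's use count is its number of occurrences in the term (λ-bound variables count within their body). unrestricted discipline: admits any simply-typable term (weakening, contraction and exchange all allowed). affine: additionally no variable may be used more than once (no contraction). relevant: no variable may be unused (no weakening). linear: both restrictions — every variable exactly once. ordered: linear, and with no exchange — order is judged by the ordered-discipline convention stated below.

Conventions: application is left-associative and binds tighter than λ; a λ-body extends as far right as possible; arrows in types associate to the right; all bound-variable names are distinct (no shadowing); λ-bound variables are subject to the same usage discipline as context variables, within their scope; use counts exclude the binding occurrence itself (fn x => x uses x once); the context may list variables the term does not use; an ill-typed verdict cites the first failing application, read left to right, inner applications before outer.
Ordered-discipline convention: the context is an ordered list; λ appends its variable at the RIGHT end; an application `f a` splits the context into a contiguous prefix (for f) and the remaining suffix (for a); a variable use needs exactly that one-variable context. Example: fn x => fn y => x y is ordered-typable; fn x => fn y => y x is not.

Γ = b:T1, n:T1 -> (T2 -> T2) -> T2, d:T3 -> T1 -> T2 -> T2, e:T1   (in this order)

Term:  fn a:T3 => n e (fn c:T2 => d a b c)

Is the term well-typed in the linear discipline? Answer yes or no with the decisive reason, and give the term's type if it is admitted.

yes — single use per variable (b, n, d, e, a, c); term : T3 -> T2
counts: b ×1, n ×1, d ×1, e ×1, a [bound] ×1, c [bound] ×1
order of uses: n, e, d, a, b, c
typing: ✓ — T3 -> T2
across the five disciplines: ordered ✗; linear ✓; affine ✓; relevant ✓; unrestricted ✓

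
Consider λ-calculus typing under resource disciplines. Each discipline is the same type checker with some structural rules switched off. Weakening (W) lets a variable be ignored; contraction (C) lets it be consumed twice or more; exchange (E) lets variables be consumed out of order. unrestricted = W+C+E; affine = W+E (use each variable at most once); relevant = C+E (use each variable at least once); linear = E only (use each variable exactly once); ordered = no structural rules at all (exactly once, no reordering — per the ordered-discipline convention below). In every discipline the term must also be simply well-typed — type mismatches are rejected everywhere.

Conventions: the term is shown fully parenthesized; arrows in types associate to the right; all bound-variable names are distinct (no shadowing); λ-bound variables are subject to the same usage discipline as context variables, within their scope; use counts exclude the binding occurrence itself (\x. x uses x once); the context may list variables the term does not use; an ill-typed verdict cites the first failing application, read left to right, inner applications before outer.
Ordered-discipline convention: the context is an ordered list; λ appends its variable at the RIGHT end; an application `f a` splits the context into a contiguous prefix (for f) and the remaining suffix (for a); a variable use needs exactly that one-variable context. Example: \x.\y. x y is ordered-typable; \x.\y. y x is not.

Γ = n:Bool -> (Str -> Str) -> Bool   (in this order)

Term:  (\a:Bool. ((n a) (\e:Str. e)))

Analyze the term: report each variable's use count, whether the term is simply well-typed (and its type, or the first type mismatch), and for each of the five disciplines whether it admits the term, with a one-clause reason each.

variable uses: n: 1×; a (λ-bound): 1×; e (λ-bound): 1×
use order (left to right): n, a, e
typing: ✓ — Bool -> Bool
ordered ✓ (n, a, e: once each, no exchange needed)
linear ✓ (single use per variable (n, a, e))
affine ✓ (n, a, e: no repeats, contraction unneeded)
relevant ✓ (n, a, e: all used, weakening unneeded)
unrestricted ✓ (simply typable at Bool -> Bool; W, C, E all held)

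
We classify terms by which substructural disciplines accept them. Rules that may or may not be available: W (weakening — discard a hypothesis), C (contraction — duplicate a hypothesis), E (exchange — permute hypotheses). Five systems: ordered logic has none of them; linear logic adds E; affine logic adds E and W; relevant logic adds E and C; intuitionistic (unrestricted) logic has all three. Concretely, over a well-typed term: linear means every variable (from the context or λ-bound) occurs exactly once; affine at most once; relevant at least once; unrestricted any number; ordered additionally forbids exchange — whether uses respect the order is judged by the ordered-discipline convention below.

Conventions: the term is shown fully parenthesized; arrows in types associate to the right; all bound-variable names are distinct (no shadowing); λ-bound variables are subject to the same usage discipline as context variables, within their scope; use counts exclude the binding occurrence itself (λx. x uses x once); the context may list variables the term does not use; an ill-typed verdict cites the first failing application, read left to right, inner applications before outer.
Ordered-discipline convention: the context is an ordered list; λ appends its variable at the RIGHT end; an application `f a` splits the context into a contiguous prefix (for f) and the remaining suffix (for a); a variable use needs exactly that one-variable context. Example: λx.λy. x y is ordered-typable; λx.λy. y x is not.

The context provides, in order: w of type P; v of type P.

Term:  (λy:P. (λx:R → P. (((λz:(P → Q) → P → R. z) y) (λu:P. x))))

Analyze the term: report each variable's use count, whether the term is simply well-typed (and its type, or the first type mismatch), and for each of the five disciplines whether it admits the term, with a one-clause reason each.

counts: w ×0; v ×0; y (λ-bound) ×1; x (λ-bound) ×1; z (λ-bound) ×1; u (λ-bound) ×0
use order (left to right): z, y, x
typing: ill-typed: an application expects (P → Q) → P → R but receives P
ordered ✗ (not simply typable)
linear ✗ (fails simple typing)
affine ✗ (a type mismatch blocks all five)
relevant ✗ (the type mismatch rejects it)
unrestricted ✗ (not simply typable)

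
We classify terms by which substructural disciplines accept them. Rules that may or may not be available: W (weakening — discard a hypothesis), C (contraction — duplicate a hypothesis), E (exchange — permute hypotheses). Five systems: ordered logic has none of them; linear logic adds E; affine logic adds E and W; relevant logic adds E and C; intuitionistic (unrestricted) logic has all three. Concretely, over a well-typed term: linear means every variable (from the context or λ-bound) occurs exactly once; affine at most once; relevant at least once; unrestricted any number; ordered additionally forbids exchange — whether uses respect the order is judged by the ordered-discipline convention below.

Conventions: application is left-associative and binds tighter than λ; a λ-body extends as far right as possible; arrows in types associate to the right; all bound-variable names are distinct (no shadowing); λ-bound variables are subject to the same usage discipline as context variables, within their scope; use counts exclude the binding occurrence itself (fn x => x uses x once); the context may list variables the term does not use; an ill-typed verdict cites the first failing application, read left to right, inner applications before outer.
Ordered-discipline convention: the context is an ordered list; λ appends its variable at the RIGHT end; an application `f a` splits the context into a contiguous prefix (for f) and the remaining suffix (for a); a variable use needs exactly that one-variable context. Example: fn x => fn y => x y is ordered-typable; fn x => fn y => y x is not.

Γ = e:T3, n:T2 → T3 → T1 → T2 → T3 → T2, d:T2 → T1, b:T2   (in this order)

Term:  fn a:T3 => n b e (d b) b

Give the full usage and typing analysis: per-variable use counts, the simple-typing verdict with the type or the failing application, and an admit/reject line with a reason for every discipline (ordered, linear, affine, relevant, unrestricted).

use counts: e: 1×, n: 1×, d: 1×, b: 3×, a (λ-bound): 0×
uses in reading order: n, b, e, d, b, b
typing: ✓ — T3 → T3 → T2
ordered ✗ (repeated use of b ×3; a left unused)
linear ✗ (repeated use of b ×3; a left unused)
affine ✗ (repeated use of b ×3)
relevant ✗ (a left unused)
unrestricted ✓ (type-checks (T3 → T3 → T2) and nothing is barred)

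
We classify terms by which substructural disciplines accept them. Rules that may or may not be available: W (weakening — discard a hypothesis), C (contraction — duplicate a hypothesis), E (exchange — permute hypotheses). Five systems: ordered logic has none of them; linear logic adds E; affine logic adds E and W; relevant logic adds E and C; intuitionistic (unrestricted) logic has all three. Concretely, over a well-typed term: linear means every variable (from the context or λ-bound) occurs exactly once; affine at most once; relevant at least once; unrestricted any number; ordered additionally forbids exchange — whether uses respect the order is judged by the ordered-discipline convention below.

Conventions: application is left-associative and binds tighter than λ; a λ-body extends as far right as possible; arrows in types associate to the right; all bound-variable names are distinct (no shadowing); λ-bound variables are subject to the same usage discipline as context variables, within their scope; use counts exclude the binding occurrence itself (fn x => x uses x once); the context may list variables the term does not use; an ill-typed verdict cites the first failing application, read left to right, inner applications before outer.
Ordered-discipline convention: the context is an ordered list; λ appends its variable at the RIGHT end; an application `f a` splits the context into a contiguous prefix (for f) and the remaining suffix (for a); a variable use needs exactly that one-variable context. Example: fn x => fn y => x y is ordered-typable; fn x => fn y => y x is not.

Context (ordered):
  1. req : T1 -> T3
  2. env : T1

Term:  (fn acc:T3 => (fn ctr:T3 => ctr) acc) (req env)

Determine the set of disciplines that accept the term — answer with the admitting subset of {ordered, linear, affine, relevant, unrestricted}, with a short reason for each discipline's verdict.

accepted by: ordered, linear, affine, relevant, unrestricted
use counts: req ×1; env ×1; acc (bound) ×1; ctr (bound) ×1
uses in reading order: ctr, acc, req, env
typing: the term checks, with type T3
ordered: ✓, single-use (req, env, acc, ctr), ordered derivation ok
linear: ✓, req, env, acc, ctr: one use apiece
affine: ✓, at most one use each (req, env, acc, ctr)
relevant: ✓, every one of req, env, acc, ctr appears
unrestricted: ✓, well-typed at T3; no restrictions here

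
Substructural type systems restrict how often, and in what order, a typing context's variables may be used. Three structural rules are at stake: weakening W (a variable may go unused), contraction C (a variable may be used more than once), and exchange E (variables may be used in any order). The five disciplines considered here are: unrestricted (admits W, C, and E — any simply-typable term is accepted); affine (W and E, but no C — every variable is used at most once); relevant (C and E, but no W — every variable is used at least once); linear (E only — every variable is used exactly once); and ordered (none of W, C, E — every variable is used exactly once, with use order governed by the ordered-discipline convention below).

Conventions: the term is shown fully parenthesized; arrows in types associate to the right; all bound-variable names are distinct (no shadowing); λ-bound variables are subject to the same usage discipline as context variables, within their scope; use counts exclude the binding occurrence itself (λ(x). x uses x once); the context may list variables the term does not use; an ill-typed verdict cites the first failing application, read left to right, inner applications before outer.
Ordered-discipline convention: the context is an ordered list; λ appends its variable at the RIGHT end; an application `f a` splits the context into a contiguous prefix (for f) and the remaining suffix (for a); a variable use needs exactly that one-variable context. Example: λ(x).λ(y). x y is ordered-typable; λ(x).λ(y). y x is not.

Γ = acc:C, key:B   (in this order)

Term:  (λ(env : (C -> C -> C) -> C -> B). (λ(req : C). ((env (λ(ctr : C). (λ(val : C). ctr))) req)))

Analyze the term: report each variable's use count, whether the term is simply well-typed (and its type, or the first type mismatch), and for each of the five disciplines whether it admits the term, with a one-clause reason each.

variable uses: acc=0, key=0, env (λ-bound)=1, req (λ-bound)=1, ctr (λ-bound)=1, val (λ-bound)=0
order of uses: env, ctr, req
typing: well-typed at ((C -> C -> C) -> C -> B) -> C -> B
ordered: ✗ — needs weakening: acc, key, val unused
linear: ✗ — needs weakening: acc, key, val unused
affine: ✓ — acc, key, env, req, ctr, val: no repeats, contraction unneeded
relevant: ✗ — needs weakening: acc, key, val unused
unrestricted: ✓ — type-checks (((C -> C -> C) -> C -> B) -> C -> B) and nothing is barred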